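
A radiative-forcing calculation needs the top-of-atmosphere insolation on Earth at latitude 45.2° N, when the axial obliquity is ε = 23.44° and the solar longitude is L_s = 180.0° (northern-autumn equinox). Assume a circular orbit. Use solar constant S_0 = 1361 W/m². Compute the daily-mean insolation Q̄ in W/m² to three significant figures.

Q̄ ≈ 305 W/m²

Solar declination: sin δ = sin ε · sin L_s = sin 23.44° × sin 180.0° = 0.00000, so δ = +0.000°.
cos h₀ = −tan(+45.2°) tan(+0.000°) = -0.0000, h₀ = 1.5708 rad.
Bracket: h₀ sin ϕ sin δ + cos ϕ cos δ sin h₀ = 1.5708×0.70957×0.00000 + 0.70463×1.00000×1.00000 = 0.000000 + 0.704630 = 0.704630.
Q̄ = (S_0/π) × [bracket] = (1361/π) × 0.704630 = 305.3 W/m².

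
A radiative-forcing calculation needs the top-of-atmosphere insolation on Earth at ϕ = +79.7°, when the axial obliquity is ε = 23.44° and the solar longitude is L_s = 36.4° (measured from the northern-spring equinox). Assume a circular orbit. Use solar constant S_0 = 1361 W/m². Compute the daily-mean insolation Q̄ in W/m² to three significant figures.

Q̄ ≈ 316 W/m²

Solar declination: sin δ = sin ε · sin L_s = sin 23.44° × sin 36.4° = 0.23606, so δ = +13.654°.
cos h₀ = −tan(+79.7°) tan(+13.654°) = -1.3367 ≤ −1 ⇒ polar day, h₀ = π.
Bracket: h₀ sin ϕ sin δ + cos ϕ cos δ sin h₀ = 3.1416×0.98389×0.23606 + 0.17880×0.97174×0.00000 = 0.729659 + 0.000000 = 0.729659.
Q̄ = (S_0/π) × [bracket] = (1361/π) × 0.729659 = 316.1 W/m².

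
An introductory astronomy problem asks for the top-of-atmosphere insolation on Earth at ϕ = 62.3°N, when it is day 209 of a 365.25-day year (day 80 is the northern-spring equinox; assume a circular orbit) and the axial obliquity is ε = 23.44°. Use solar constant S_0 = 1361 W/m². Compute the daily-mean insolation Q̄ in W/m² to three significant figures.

Solar longitude: L_s = 360° × (209 − 80)/365.25 = 127.146°.
sin δ = sin 23.44° × sin 127.146° = 0.31708, so δ = +18.486°.
cos h₀ = −tan(+62.3°) tan(+18.486°) = -0.6368, h₀ = 2.2611 rad.
Bracket: h₀ sin ϕ sin δ + cos ϕ cos δ sin h₀ = 2.2611×0.88539×0.31708 + 0.46484×0.94840×0.77103 = 0.634780 + 0.339912 = 0.974692.
Q̄ = (S_0/π) × [bracket] = (1361/π) × 0.974692 = 422.3 W/m².

Q̄ ≈ 422 W/m²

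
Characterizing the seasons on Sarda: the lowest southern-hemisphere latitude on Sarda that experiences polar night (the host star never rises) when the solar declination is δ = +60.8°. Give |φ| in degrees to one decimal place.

Polar night requires cos H₀ = −tan φ tan δ ≥ 1, i.e. tan φ tan δ ≤ −1.
The boundary is |tan φ| · |tan δ| = 1, so |φ| = 90° − |δ| = 90° − 60.8° = 29.2° in the southern hemisphere.

|φ| = 29.2°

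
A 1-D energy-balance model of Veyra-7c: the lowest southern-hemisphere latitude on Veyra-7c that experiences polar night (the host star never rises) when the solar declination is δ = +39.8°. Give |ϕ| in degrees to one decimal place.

Polar night requires cos h₀ = −tan ϕ tan δ ≥ 1, i.e. tan ϕ tan δ ≤ −1.
The boundary is |tan ϕ| · |tan δ| = 1, so |ϕ| = 90° − |δ| = 90° − 39.8° = 50.2° in the southern hemisphere.

|ϕ| = 50.2°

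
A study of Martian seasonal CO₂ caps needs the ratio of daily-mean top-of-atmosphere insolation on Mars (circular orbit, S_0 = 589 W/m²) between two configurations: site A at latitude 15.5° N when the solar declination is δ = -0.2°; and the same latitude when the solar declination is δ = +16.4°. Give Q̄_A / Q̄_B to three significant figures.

Q̄_A / Q̄_B ≈ 0.920

— Configuration A (ϕ=+15.5°):
cos h₀ = −tan(+15.5°) tan(-0.200°) = 0.0010, h₀ = 1.5698 rad.
Bracket: h₀ sin ϕ sin δ + cos ϕ cos δ sin h₀ = 1.5698×0.26724×-0.00349 + 0.96363×0.99999×1.00000 = -0.001464 + 0.963620 = 0.962156.
Q̄ = (S_0/π) × [bracket] = (589/π) × 0.962156 = 180.39 W/m².
— Configuration B (ϕ=+15.5°):
cos h₀ = −tan(+15.5°) tan(+16.400°) = -0.0816, h₀ = 1.6525 rad.
Bracket: h₀ sin ϕ sin δ + cos ϕ cos δ sin h₀ = 1.6525×0.26724×0.28234 + 0.96363×0.95931×0.99666 = 0.124685 + 0.921332 = 1.046017.
Q̄ = (S_0/π) × [bracket] = (589/π) × 1.046017 = 196.11 W/m².
Ratio Q̄_A / Q̄_B = 180.39 / 196.11 = 0.9198.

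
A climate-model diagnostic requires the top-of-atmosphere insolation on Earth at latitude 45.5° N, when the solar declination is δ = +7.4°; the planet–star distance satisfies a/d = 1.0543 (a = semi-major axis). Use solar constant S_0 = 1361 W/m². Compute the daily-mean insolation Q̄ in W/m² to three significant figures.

Q̄ ≈ 407 W/m²

cos h₀ = −tan(+45.5°) tan(+7.400°) = -0.1322, h₀ = 1.7033 rad.
Bracket: h₀ sin ϕ sin δ + cos ϕ cos δ sin h₀ = 1.7033×0.71325×0.12880 + 0.70091×0.99167×0.99123 = 0.156476 + 0.688976 = 0.845452.
Inverse-square distance factor (a/d)² = 1.0543² = 1.111548.
Q̄ = (S_0/π) × 1.111548 × [bracket] = (1361/π) × 1.111548 × 0.845452 = 407.1 W/m².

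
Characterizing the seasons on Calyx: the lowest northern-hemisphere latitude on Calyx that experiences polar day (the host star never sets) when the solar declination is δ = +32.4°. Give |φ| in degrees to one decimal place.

|φ| = 57.6°

Polar day requires cos H₀ = −tan φ tan δ ≤ −1, i.e. tan φ tan δ ≥ 1.
The boundary is |tan φ| · |tan δ| = 1, so |φ| = 90° − |δ| = 90° − 32.4° = 57.6° in the northern hemisphere.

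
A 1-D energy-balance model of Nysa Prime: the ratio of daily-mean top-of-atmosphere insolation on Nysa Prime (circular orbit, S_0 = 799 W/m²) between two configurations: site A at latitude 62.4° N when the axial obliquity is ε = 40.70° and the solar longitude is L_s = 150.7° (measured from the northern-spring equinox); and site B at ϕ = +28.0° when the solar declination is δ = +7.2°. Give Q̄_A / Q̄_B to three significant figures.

— Configuration A (ϕ=+62.4°):
Solar declination: sin δ = sin ε · sin L_s = sin 40.70° × sin 150.7° = 0.31913, so δ = +18.610°.
cos h₀ = −tan(+62.4°) tan(+18.610°) = -0.6441, h₀ = 2.2707 rad.
Bracket: h₀ sin ϕ sin δ + cos ϕ cos δ sin h₀ = 2.2707×0.88620×0.31913 + 0.46330×0.94771×0.76493 = 0.642183 + 0.335861 = 0.978044.
Q̄ = (S_0/π) × [bracket] = (799/π) × 0.978044 = 248.75 W/m².
— Configuration B (ϕ=+28.0°):
cos h₀ = −tan(+28.0°) tan(+7.200°) = -0.0672, h₀ = 1.6380 rad.
Bracket: h₀ sin ϕ sin δ + cos ϕ cos δ sin h₀ = 1.6380×0.46947×0.12533 + 0.88295×0.99211×0.99774 = 0.096378 + 0.874004 = 0.970382.
Q̄ = (S_0/π) × [bracket] = (799/π) × 0.970382 = 246.80 W/m².
Ratio Q̄_A / Q̄_B = 248.75 / 246.80 = 1.008.

Q̄_A / Q̄_B ≈ 1.01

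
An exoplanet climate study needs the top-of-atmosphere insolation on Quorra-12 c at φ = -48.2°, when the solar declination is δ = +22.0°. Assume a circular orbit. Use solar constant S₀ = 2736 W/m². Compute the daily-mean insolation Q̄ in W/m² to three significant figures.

Q̄ ≈ 212 W/m²

cos H₀ = −tan(-48.2°) tan(+22.000°) = 0.4519, H₀ = 1.1019 rad.
Bracket: H₀ sin φ sin δ + cos φ cos δ sin H₀ = 1.1019×-0.74548×0.37461 + 0.66653×0.92718×0.89208 = -0.307721 + 0.551299 = 0.243578.
Q̄ = (S₀/π) × [bracket] = (2736/π) × 0.243578 = 212.1 W/m².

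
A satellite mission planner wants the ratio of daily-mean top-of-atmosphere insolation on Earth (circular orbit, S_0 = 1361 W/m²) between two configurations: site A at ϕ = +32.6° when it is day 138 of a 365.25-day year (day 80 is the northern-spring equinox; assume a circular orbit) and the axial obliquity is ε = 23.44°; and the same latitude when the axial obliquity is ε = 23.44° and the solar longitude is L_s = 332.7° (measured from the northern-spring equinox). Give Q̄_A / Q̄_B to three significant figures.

Q̄_A / Q̄_B ≈ 1.61

— Configuration A (ϕ=+32.6°):
Solar longitude: L_s = 360° × (138 − 80)/365.25 = 57.166°.
sin δ = sin 23.44° × sin 57.166° = 0.33424, so δ = +19.526°.
cos h₀ = −tan(+32.6°) tan(+19.526°) = -0.2268, h₀ = 1.7996 rad.
Bracket: h₀ sin ϕ sin δ + cos ϕ cos δ sin h₀ = 1.7996×0.53877×0.33424 + 0.84245×0.94249×0.97394 = 0.324069 + 0.773309 = 1.097378.
Q̄ = (S_0/π) × [bracket] = (1361/π) × 1.097378 = 475.41 W/m².
— Configuration B (ϕ=+32.6°):
Solar declination: sin δ = sin ε · sin L_s = sin 23.44° × sin 332.7° = -0.18245, so δ = -10.512°.
cos h₀ = −tan(+32.6°) tan(-10.512°) = 0.1187, h₀ = 1.4518 rad.
Bracket: h₀ sin ϕ sin δ + cos ϕ cos δ sin h₀ = 1.4518×0.53877×-0.18245 + 0.84245×0.98322×0.99293 = -0.142710 + 0.822458 = 0.679748.
Q̄ = (S_0/π) × [bracket] = (1361/π) × 0.679748 = 294.48 W/m².
Ratio Q̄_A / Q̄_B = 475.41 / 294.48 = 1.614.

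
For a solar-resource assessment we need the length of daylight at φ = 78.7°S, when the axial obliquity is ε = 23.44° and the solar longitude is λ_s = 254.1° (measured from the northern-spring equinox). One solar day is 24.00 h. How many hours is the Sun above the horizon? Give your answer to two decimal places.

24.00 h

Solar declination: sin δ = sin ε · sin λ_s = sin 23.44° × sin 254.1° = -0.38257, so δ = -22.493°.
Sunrise equation: cos H₀ = −tan φ · tan δ = -2.0722 ≤ −1, so the Sun never sets (polar day) and H₀ = π.
Daylight = 2H₀/(2π) × 24.00 h = (3.1416/π) × 24.00 = 24.00 h.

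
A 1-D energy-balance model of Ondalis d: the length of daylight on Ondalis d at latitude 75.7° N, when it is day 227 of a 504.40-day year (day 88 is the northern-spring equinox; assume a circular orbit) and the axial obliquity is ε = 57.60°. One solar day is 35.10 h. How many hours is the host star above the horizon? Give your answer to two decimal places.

35.10 h

Solar longitude: λ_s = 360° × (227 − 88)/504.40 = 99.207°.
sin δ = sin 57.60° × sin 99.207° = 0.83345, so δ = +56.455°.
Sunrise equation: cos H₀ = −tan φ · tan δ = -5.9171 ≤ −1, so the host star never sets (polar day) and H₀ = π.
Daylight = 2H₀/(2π) × 35.10 h = (3.1416/π) × 35.10 = 35.10 h.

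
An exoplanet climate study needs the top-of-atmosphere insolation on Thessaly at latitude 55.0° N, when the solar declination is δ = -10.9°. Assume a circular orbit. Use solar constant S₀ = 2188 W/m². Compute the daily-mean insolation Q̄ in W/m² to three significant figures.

cos H₀ = −tan(+55.0°) tan(-10.900°) = 0.2750, H₀ = 1.2922 rad.
Bracket: H₀ sin φ sin δ + cos φ cos δ sin H₀ = 1.2922×0.81915×-0.18910 + 0.57358×0.98196×0.96144 = -0.200163 + 0.541514 = 0.341351.
Q̄ = (S₀/π) × [bracket] = (2188/π) × 0.341351 = 237.7 W/m².

Q̄ ≈ 238 W/m²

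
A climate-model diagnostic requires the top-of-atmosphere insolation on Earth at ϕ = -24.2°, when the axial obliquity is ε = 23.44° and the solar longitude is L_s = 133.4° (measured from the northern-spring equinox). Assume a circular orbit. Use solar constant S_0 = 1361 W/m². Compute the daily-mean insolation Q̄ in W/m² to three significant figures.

Q̄ ≈ 301 W/m²

Solar declination: sin δ = sin ε · sin L_s = sin 23.44° × sin 133.4° = 0.28902, so δ = +16.799°.
cos h₀ = −tan(-24.2°) tan(+16.799°) = 0.1357, h₀ = 1.4347 rad.
Bracket: h₀ sin ϕ sin δ + cos ϕ cos δ sin h₀ = 1.4347×-0.40992×0.28902 + 0.91212×0.95732×0.99075 = -0.169976 + 0.865114 = 0.695138.
Q̄ = (S_0/π) × [bracket] = (1361/π) × 0.695138 = 301.1 W/m².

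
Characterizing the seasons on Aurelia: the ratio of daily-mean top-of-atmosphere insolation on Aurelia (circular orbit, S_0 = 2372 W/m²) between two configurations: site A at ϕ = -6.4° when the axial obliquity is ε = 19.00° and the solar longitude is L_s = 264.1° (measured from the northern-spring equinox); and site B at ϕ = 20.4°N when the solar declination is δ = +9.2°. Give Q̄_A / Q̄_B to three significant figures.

Q̄_A / Q̄_B ≈ 0.983

— Configuration A (ϕ=-6.4°):
Solar declination: sin δ = sin ε · sin L_s = sin 19.00° × sin 264.1° = -0.32384, so δ = -18.896°.
cos h₀ = −tan(-6.4°) tan(-18.896°) = -0.0384, h₀ = 1.6092 rad.
Bracket: h₀ sin ϕ sin δ + cos ϕ cos δ sin h₀ = 1.6092×-0.11147×-0.32384 + 0.99377×0.94611×0.99926 = 0.058090 + 0.939520 = 0.997610.
Q̄ = (S_0/π) × [bracket] = (2372/π) × 0.997610 = 753.23 W/m².
— Configuration B (ϕ=+20.4°):
cos h₀ = −tan(+20.4°) tan(+9.200°) = -0.0602, h₀ = 1.6311 rad.
Bracket: h₀ sin ϕ sin δ + cos ϕ cos δ sin h₀ = 1.6311×0.34857×0.15988 + 0.93728×0.98714×0.99818 = 0.090900 + 0.923543 = 1.014443.
Q̄ = (S_0/π) × [bracket] = (2372/π) × 1.014443 = 765.94 W/m².
Ratio Q̄_A / Q̄_B = 753.23 / 765.94 = 0.9834.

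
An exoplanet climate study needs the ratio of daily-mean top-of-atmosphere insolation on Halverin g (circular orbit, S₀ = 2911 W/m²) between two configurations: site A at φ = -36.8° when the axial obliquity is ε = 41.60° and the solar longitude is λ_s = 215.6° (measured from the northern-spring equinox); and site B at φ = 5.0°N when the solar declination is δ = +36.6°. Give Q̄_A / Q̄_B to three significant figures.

— Configuration A (φ=-36.8°):
Solar declination: sin δ = sin ε · sin λ_s = sin 41.60° × sin 215.6° = -0.38649, so δ = -22.736°.
cos H₀ = −tan(-36.8°) tan(-22.736°) = -0.3135, H₀ = 1.8897 rad.
Bracket: H₀ sin φ sin δ + cos φ cos δ sin H₀ = 1.8897×-0.59902×-0.38649 + 0.80073×0.92229×0.94959 = 0.437494 + 0.701277 = 1.138771.
Q̄ = (S₀/π) × [bracket] = (2911/π) × 1.138771 = 1055.2 W/m².
— Configuration B (φ=+5.0°):
cos H₀ = −tan(+5.0°) tan(+36.600°) = -0.0650, H₀ = 1.6358 rad.
Bracket: H₀ sin φ sin δ + cos φ cos δ sin H₀ = 1.6358×0.08716×0.59622 + 0.99619×0.80282×0.99789 = 0.085007 + 0.798074 = 0.883081.
Q̄ = (S₀/π) × [bracket] = (2911/π) × 0.883081 = 818.26 W/m².
Ratio Q̄_A / Q̄_B = 1055.2 / 818.26 = 1.290.

Q̄_A / Q̄_B ≈ 1.29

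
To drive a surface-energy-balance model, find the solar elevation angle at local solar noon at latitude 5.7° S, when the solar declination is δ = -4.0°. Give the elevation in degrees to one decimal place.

88.3°

At local noon the hour angle is zero, so the zenith angle equals |ϕ − δ| = |-5.7° − (-4.000°)| = 1.700°.
Elevation = 90° − 1.700° = 88.3°.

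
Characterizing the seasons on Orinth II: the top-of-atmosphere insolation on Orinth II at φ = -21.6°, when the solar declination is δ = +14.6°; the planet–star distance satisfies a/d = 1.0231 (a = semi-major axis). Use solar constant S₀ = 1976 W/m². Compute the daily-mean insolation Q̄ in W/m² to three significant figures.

Q̄ ≈ 500 W/m²

cos H₀ = −tan(-21.6°) tan(+14.600°) = 0.1031, H₀ = 1.4675 rad.
Bracket: H₀ sin φ sin δ + cos φ cos δ sin H₀ = 1.4675×-0.36812×0.25207 + 0.92978×0.96771×0.99467 = -0.136172 + 0.894962 = 0.758790.
Inverse-square distance factor (a/d)² = 1.0231² = 1.046734.
Q̄ = (S₀/π) × 1.046734 × [bracket] = (1976/π) × 1.046734 × 0.758790 = 499.6 W/m².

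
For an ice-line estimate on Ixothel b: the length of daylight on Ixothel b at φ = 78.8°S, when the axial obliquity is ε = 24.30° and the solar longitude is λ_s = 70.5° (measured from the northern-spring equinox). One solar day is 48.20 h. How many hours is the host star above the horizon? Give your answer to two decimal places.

Solar declination: sin δ = sin ε · sin λ_s = sin 24.30° × sin 70.5° = 0.38791, so δ = +22.825°.
cos H₀ = −tan φ · tan δ = 2.1255 ≥ 1, so the host star never rises (polar night) and H₀ = 0.
Daylight = 2H₀/(2π) × 48.20 h = (0.0000/π) × 48.20 = 0.00 h.

0.00 h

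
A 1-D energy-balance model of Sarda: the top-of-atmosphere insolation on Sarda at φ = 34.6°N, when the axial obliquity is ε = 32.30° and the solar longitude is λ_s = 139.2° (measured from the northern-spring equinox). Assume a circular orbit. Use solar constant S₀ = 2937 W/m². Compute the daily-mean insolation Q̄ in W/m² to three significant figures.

Solar declination: sin δ = sin ε · sin λ_s = sin 32.30° × sin 139.2° = 0.34916, so δ = +20.436°.
cos H₀ = −tan(+34.6°) tan(+20.436°) = -0.2570, H₀ = 1.8308 rad.
Bracket: H₀ sin φ sin δ + cos φ cos δ sin H₀ = 1.8308×0.56784×0.34916 + 0.82314×0.93706×0.96640 = 0.362987 + 0.745415 = 1.108402.
Q̄ = (S₀/π) × [bracket] = (2937/π) × 1.108402 = 1036 W/m².

Q̄ ≈ 1.04e+03 W/m²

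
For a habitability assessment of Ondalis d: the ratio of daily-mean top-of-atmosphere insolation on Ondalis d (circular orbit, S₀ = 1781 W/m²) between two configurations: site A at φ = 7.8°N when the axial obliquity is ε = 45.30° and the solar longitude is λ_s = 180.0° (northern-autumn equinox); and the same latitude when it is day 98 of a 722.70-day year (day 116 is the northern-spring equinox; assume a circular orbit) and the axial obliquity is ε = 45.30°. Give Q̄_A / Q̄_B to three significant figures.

Q̄_A / Q̄_B ≈ 1.03

— Configuration A (φ=+7.8°):
Solar declination: sin δ = sin ε · sin λ_s = sin 45.30° × sin 180.0° = 0.00000, so δ = +0.000°.
cos H₀ = −tan(+7.8°) tan(+0.000°) = -0.0000, H₀ = 1.5708 rad.
Bracket: H₀ sin φ sin δ + cos φ cos δ sin H₀ = 1.5708×0.13572×0.00000 + 0.99075×1.00000×1.00000 = 0.000000 + 0.990750 = 0.990750.
Q̄ = (S₀/π) × [bracket] = (1781/π) × 0.990750 = 561.67 W/m².
— Configuration B (φ=+7.8°):
Solar longitude: λ_s = 360° × (98 − 116)/722.70 = -8.966°, i.e. -8.966° + 360° = 351.034°.
sin δ = sin 45.30° × sin 351.034° = -0.11078, so δ = -6.360°.
cos H₀ = −tan(+7.8°) tan(-6.360°) = 0.0153, H₀ = 1.5555 rad.
Bracket: H₀ sin φ sin δ + cos φ cos δ sin H₀ = 1.5555×0.13572×-0.11078 + 0.99075×0.99384×0.99988 = -0.023387 + 0.984529 = 0.961142.
Q̄ = (S₀/π) × [bracket] = (1781/π) × 0.961142 = 544.88 W/m².
Ratio Q̄_A / Q̄_B = 561.67 / 544.88 = 1.031.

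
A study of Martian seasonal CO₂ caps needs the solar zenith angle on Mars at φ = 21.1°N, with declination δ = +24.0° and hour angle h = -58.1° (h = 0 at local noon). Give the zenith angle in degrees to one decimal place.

θ_z = 53.4°

cos θ_z = sin φ sin δ + cos φ cos δ cos h = 0.146424 + 0.450386 = 0.596810.
θ_z = arccos(0.596810) = 53.4°.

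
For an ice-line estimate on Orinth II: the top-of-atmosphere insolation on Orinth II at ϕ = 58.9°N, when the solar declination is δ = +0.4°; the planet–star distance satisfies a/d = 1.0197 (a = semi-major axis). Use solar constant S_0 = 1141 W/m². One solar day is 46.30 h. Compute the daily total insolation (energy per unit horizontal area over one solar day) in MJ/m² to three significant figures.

cos h₀ = −tan(+58.9°) tan(+0.400°) = -0.0116, h₀ = 1.5824 rad.
Bracket: h₀ sin ϕ sin δ + cos ϕ cos δ sin h₀ = 1.5824×0.85627×0.00698 + 0.51653×0.99998×0.99993 = 0.009458 + 0.516484 = 0.525942.
Inverse-square distance factor (a/d)² = 1.0197² = 1.039788.
Q̄ = (S_0/π) × 1.039788 × [bracket] = (1141/π) × 1.039788 × 0.525942 = 198.62 W/m².
Daily total = Q̄ × 46.30 h × 3600 s/h = 198.62 × 46.30 × 3600 / 10⁶ = 33.11 MJ/m².

33.1 MJ/m²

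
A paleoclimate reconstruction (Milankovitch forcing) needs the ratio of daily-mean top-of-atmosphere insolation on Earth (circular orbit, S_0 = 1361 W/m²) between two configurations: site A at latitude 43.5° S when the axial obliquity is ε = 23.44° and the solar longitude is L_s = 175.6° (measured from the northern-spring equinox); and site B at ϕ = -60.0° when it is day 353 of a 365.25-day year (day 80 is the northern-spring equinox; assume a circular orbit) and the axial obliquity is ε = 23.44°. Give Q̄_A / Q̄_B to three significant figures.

Q̄_A / Q̄_B ≈ 0.609

— Configuration A (ϕ=-43.5°):
Solar declination: sin δ = sin ε · sin L_s = sin 23.44° × sin 175.6° = 0.03052, so δ = +1.749°.
cos h₀ = −tan(-43.5°) tan(+1.749°) = 0.0290, h₀ = 1.5418 rad.
Bracket: h₀ sin ϕ sin δ + cos ϕ cos δ sin h₀ = 1.5418×-0.68835×0.03052 + 0.72537×0.99953×0.99958 = -0.032391 + 0.724725 = 0.692334.
Q̄ = (S_0/π) × [bracket] = (1361/π) × 0.692334 = 299.93 W/m².
— Configuration B (ϕ=-60.0°):
Solar longitude: L_s = 360° × (353 − 80)/365.25 = 269.076°.
sin δ = sin 23.44° × sin 269.076° = -0.39774, so δ = -23.437°.
cos h₀ = −tan(-60.0°) tan(-23.437°) = -0.7508, h₀ = 2.4201 rad.
Bracket: h₀ sin ϕ sin δ + cos ϕ cos δ sin h₀ = 2.4201×-0.86603×-0.39774 + 0.50000×0.91750×0.66048 = 0.833615 + 0.302995 = 1.136610.
Q̄ = (S_0/π) × [bracket] = (1361/π) × 1.136610 = 492.40 W/m².
Ratio Q̄_A / Q̄_B = 299.93 / 492.40 = 0.6091.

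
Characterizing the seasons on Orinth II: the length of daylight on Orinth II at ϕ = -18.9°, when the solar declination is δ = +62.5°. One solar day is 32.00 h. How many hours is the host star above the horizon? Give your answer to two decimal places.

8.69 h

cos h₀ = −tan ϕ · tan δ = −tan(-18.9°) × tan(+62.500°) = 0.6577, so h₀ = 0.8530 rad = 48.88°.
Daylight = 2h₀/(2π) × 32.00 h = (0.8530/π) × 32.00 = 8.69 h.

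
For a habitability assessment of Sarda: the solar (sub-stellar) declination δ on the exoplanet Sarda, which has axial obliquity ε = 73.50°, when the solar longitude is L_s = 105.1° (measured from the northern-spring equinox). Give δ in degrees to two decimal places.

δ = +67.78°

sin δ = sin ε · sin L_s = sin 73.50° × sin 105.1° = 0.925714.
δ = arcsin(0.925714) = +67.78°.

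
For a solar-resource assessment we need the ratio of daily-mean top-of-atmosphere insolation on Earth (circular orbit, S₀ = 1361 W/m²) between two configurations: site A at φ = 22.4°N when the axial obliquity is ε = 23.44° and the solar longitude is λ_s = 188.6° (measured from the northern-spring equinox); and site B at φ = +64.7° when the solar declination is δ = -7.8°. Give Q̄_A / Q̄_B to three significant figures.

— Configuration A (φ=+22.4°):
Solar declination: sin δ = sin ε · sin λ_s = sin 23.44° × sin 188.6° = -0.05948, so δ = -3.410°.
cos H₀ = −tan(+22.4°) tan(-3.410°) = 0.0246, H₀ = 1.5462 rad.
Bracket: H₀ sin φ sin δ + cos φ cos δ sin H₀ = 1.5462×0.38107×-0.05948 + 0.92455×0.99823×0.99970 = -0.035046 + 0.922637 = 0.887591.
Q̄ = (S₀/π) × [bracket] = (1361/π) × 0.887591 = 384.52 W/m².
— Configuration B (φ=+64.7°):
cos H₀ = −tan(+64.7°) tan(-7.800°) = 0.2898, H₀ = 1.2768 rad.
Bracket: H₀ sin φ sin δ + cos φ cos δ sin H₀ = 1.2768×0.90408×-0.13572 + 0.42736×0.99075×0.95709 = -0.156666 + 0.405239 = 0.248573.
Q̄ = (S₀/π) × [bracket] = (1361/π) × 0.248573 = 107.69 W/m².
Ratio Q̄_A / Q̄_B = 384.52 / 107.69 = 3.571.

Q̄_A / Q̄_B ≈ 3.57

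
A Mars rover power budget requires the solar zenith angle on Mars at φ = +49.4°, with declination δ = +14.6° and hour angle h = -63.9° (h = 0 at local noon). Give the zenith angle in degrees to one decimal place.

cos θ_z = sin φ sin δ + cos φ cos δ cos h = 0.191389 + 0.277056 = 0.468445.
θ_z = arccos(0.468445) = 62.1°.

θ_z = 62.1°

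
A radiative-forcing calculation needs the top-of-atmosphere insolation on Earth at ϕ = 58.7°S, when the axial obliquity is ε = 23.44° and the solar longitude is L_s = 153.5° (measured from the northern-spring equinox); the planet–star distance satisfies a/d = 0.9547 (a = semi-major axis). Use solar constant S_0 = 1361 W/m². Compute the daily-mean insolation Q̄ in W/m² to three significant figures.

Q̄ ≈ 117 W/m²

Solar declination: sin δ = sin ε · sin L_s = sin 23.44° × sin 153.5° = 0.17749, so δ = +10.224°.
cos h₀ = −tan(-58.7°) tan(+10.224°) = 0.2966, h₀ = 1.2696 rad.
Bracket: h₀ sin ϕ sin δ + cos ϕ cos δ sin h₀ = 1.2696×-0.85446×0.17749 + 0.51952×0.98412×0.95499 = -0.192545 + 0.488258 = 0.295713.
Inverse-square distance factor (a/d)² = 0.9547² = 0.911452.
Q̄ = (S_0/π) × 0.911452 × [bracket] = (1361/π) × 0.911452 × 0.295713 = 116.8 W/m².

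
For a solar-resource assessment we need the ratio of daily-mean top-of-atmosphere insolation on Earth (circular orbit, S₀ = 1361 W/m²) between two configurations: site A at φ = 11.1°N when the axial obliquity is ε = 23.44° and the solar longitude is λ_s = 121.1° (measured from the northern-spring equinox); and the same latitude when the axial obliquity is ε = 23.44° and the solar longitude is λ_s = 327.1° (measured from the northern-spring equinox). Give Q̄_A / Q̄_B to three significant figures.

Q̄_A / Q̄_B ≈ 1.15

— Configuration A (φ=+11.1°):
Solar declination: sin δ = sin ε · sin λ_s = sin 23.44° × sin 121.1° = 0.34061, so δ = +19.914°.
cos H₀ = −tan(+11.1°) tan(+19.914°) = -0.0711, H₀ = 1.6419 rad.
Bracket: H₀ sin φ sin δ + cos φ cos δ sin H₀ = 1.6419×0.19252×0.34061 + 0.98129×0.94020×0.99747 = 0.107666 + 0.920275 = 1.027941.
Q̄ = (S₀/π) × [bracket] = (1361/π) × 1.027941 = 445.32 W/m².
— Configuration B (φ=+11.1°):
Solar declination: sin δ = sin ε · sin λ_s = sin 23.44° × sin 327.1° = -0.21607, so δ = -12.478°.
cos H₀ = −tan(+11.1°) tan(-12.478°) = 0.0434, H₀ = 1.5274 rad.
Bracket: H₀ sin φ sin δ + cos φ cos δ sin H₀ = 1.5274×0.19252×-0.21607 + 0.98129×0.97638×0.99906 = -0.063536 + 0.957211 = 0.893675.
Q̄ = (S₀/π) × [bracket] = (1361/π) × 0.893675 = 387.16 W/m².
Ratio Q̄_A / Q̄_B = 445.32 / 387.16 = 1.150.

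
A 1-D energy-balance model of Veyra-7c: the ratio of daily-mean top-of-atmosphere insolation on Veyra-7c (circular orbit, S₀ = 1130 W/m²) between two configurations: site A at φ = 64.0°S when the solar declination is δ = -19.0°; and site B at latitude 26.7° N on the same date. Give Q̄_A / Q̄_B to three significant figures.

— Configuration A (φ=-64.0°):
cos H₀ = −tan(-64.0°) tan(-19.000°) = -0.7060, H₀ = 2.3546 rad.
Bracket: H₀ sin φ sin δ + cos φ cos δ sin H₀ = 2.3546×-0.89879×-0.32557 + 0.43837×0.94552×0.70824 = 0.689001 + 0.293557 = 0.982558.
Q̄ = (S₀/π) × [bracket] = (1130/π) × 0.982558 = 353.42 W/m².
— Configuration B (φ=+26.7°):
cos H₀ = −tan(+26.7°) tan(-19.000°) = 0.1732, H₀ = 1.3967 rad.
Bracket: H₀ sin φ sin δ + cos φ cos δ sin H₀ = 1.3967×0.44932×-0.32557 + 0.89337×0.94552×0.98489 = -0.204316 + 0.831936 = 0.627620.
Q̄ = (S₀/π) × [bracket] = (1130/π) × 0.627620 = 225.75 W/m².
Ratio Q̄_A / Q̄_B = 353.42 / 225.75 = 1.566.

Q̄_A / Q̄_B ≈ 1.57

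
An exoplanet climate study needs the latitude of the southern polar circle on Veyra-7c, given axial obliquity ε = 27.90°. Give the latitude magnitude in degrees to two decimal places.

62.10°

The polar circle is the lowest latitude that experiences at least one full rotation of continuous darkness at the northern-summer solstice; it lies at |φ| = 90° − ε = 90° − 27.90° = 62.10°.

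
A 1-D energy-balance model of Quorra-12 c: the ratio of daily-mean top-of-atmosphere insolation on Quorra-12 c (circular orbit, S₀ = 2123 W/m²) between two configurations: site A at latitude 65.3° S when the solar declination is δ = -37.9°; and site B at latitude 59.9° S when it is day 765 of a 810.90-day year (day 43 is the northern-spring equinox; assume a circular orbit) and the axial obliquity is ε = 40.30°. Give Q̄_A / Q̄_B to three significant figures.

Q̄_A / Q̄_B ≈ 1.51

— Configuration A (φ=-65.3°):
cos H₀ = −tan(-65.3°) tan(-37.900°) = -1.6925 ≤ −1 ⇒ polar day, H₀ = π.
Bracket: H₀ sin φ sin δ + cos φ cos δ sin H₀ = 3.1416×-0.90851×-0.61429 + 0.41787×0.78908×0.00000 = 1.753291 + 0.000000 = 1.753291.
Q̄ = (S₀/π) × [bracket] = (2123/π) × 1.753291 = 1184.8 W/m².
— Configuration B (φ=-59.9°):
Solar longitude: λ_s = 360° × (765 − 43)/810.90 = 320.533°.
sin δ = sin 40.30° × sin 320.533° = -0.41112, so δ = -24.275°.
cos H₀ = −tan(-59.9°) tan(-24.275°) = -0.7780, H₀ = 2.4623 rad.
Bracket: H₀ sin φ sin δ + cos φ cos δ sin H₀ = 2.4623×-0.86515×-0.41112 + 0.50151×0.91158×0.62824 = 0.875792 + 0.287210 = 1.163002.
Q̄ = (S₀/π) × [bracket] = (2123/π) × 1.163002 = 785.92 W/m².
Ratio Q̄_A / Q̄_B = 1184.8 / 785.92 = 1.508.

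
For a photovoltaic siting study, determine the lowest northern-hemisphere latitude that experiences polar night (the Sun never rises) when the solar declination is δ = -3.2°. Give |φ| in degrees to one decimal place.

Polar night requires cos H₀ = −tan φ tan δ ≥ 1, i.e. tan φ tan δ ≤ −1.
The boundary is |tan φ| · |tan δ| = 1, so |φ| = 90° − |δ| = 90° − 3.2° = 86.8° in the northern hemisphere.

|φ| = 86.8°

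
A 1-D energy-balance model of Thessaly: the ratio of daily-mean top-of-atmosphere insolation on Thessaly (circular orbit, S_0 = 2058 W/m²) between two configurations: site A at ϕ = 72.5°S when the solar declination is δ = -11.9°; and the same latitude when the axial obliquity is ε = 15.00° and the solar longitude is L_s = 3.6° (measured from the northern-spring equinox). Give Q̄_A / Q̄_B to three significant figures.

— Configuration A (ϕ=-72.5°):
cos h₀ = −tan(-72.5°) tan(-11.900°) = -0.6684, h₀ = 2.3028 rad.
Bracket: h₀ sin ϕ sin δ + cos ϕ cos δ sin h₀ = 2.3028×-0.95372×-0.20620 + 0.30071×0.97851×0.74384 = 0.452862 + 0.218873 = 0.671735.
Q̄ = (S_0/π) × [bracket] = (2058/π) × 0.671735 = 440.04 W/m².
— Configuration B (ϕ=-72.5°):
Solar declination: sin δ = sin ε · sin L_s = sin 15.00° × sin 3.6° = 0.01625, so δ = +0.931°.
cos h₀ = −tan(-72.5°) tan(+0.931°) = 0.0515, h₀ = 1.5192 rad.
Bracket: h₀ sin ϕ sin δ + cos ϕ cos δ sin h₀ = 1.5192×-0.95372×0.01625 + 0.30071×0.99987×0.99867 = -0.023544 + 0.300271 = 0.276727.
Q̄ = (S_0/π) × [bracket] = (2058/π) × 0.276727 = 181.28 W/m².
Ratio Q̄_A / Q̄_B = 440.04 / 181.28 = 2.427.

Q̄_A / Q̄_B ≈ 2.43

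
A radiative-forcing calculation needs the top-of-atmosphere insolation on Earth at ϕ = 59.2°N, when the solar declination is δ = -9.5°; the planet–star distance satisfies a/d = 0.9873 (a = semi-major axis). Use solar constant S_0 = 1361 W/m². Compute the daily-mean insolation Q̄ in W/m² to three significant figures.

Q̄ ≈ 128 W/m²

cos h₀ = −tan(+59.2°) tan(-9.500°) = 0.2807, h₀ = 1.2863 rad.
Bracket: h₀ sin ϕ sin δ + cos ϕ cos δ sin h₀ = 1.2863×0.85896×-0.16505 + 0.51204×0.98629×0.95979 = -0.182360 + 0.484713 = 0.302353.
Inverse-square distance factor (a/d)² = 0.9873² = 0.974761.
Q̄ = (S_0/π) × 0.974761 × [bracket] = (1361/π) × 0.974761 × 0.302353 = 127.7 W/m².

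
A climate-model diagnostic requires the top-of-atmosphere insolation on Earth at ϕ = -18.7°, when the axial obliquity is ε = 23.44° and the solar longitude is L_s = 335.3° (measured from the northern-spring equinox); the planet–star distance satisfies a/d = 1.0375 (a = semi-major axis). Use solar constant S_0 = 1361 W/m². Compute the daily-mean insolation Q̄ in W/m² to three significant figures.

Solar declination: sin δ = sin ε · sin L_s = sin 23.44° × sin 335.3° = -0.16622, so δ = -9.568°.
cos h₀ = −tan(-18.7°) tan(-9.568°) = -0.0571, h₀ = 1.6279 rad.
Bracket: h₀ sin ϕ sin δ + cos ϕ cos δ sin h₀ = 1.6279×-0.32061×-0.16622 + 0.94721×0.98609×0.99837 = 0.086754 + 0.932512 = 1.019266.
Inverse-square distance factor (a/d)² = 1.0375² = 1.076406.
Q̄ = (S_0/π) × 1.076406 × [bracket] = (1361/π) × 1.076406 × 1.019266 = 475.3 W/m².

Q̄ ≈ 475 W/m²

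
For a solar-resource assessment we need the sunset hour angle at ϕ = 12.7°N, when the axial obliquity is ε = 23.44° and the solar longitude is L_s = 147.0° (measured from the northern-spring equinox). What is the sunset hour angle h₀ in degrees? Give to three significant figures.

h₀ = 92.9°

Solar declination: sin δ = sin ε · sin L_s = sin 23.44° × sin 147.0° = 0.21665, so δ = +12.512°.
cos h₀ = −tan ϕ · tan δ = −tan(+12.7°) × tan(+12.512°) = -0.0500, so h₀ = 1.6208 rad = 92.87°.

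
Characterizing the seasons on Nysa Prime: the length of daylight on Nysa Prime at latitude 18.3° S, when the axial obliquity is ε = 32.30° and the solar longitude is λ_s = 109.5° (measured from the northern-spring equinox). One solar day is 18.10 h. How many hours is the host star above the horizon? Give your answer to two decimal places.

Solar declination: sin δ = sin ε · sin λ_s = sin 32.30° × sin 109.5° = 0.50370, so δ = +30.245°.
cos H₀ = −tan φ · tan δ = −tan(-18.3°) × tan(+30.245°) = 0.1928, so H₀ = 1.3767 rad = 78.88°.
Daylight = 2H₀/(2π) × 18.10 h = (1.3767/π) × 18.10 = 7.93 h.

7.93 h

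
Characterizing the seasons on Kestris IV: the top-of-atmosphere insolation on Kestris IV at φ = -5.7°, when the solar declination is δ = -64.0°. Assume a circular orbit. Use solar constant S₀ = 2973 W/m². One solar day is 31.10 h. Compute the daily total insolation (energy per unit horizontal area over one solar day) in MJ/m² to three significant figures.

62.0 MJ/m²

cos H₀ = −tan(-5.7°) tan(-64.000°) = -0.2046, H₀ = 1.7769 rad.
Bracket: H₀ sin φ sin δ + cos φ cos δ sin H₀ = 1.7769×-0.09932×-0.89879 + 0.99506×0.43837×0.97884 = 0.158620 + 0.426974 = 0.585594.
Q̄ = (S₀/π) × [bracket] = (2973/π) × 0.585594 = 554.17 W/m².
Daily total = Q̄ × 31.10 h × 3600 s/h = 554.17 × 31.10 × 3600 / 10⁶ = 62.04 MJ/m².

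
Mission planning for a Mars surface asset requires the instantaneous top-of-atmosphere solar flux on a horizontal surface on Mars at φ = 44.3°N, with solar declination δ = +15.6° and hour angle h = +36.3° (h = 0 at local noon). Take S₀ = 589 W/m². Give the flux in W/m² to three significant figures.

cos θ_z = sin φ sin δ + cos φ cos δ cos h = 0.187818 + 0.555549 = 0.743367.
Flux = S₀ · cos θ_z = 589 × 0.743367 = 437.8 W/m².

438 W/m²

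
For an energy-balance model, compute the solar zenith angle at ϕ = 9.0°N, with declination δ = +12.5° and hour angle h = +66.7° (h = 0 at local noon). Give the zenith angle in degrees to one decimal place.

θ_z = 65.5°

cos θ_z = sin ϕ sin δ + cos ϕ cos δ cos h = 0.033859 + 0.381415 = 0.415274.
θ_z = arccos(0.415274) = 65.5°.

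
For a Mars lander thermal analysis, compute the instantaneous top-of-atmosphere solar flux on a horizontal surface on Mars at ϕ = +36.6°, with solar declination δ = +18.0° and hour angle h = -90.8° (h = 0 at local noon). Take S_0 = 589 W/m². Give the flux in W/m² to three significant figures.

102 W/m²

cos θ_z = sin ϕ sin δ + cos ϕ cos δ cos h = 0.184244 + -0.010660 = 0.173584.
Flux = S_0 · cos θ_z = 589 × 0.173584 = 102.2 W/m².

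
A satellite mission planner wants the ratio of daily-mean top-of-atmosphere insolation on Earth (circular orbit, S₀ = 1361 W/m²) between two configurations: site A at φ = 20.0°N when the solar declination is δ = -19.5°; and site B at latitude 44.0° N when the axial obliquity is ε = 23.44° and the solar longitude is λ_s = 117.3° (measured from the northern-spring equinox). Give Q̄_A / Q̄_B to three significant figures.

Q̄_A / Q̄_B ≈ 0.647

— Configuration A (φ=+20.0°):
cos H₀ = −tan(+20.0°) tan(-19.500°) = 0.1289, H₀ = 1.4415 rad.
Bracket: H₀ sin φ sin δ + cos φ cos δ sin H₀ = 1.4415×0.34202×-0.33381 + 0.93969×0.94264×0.99166 = -0.164576 + 0.878402 = 0.713826.
Q̄ = (S₀/π) × [bracket] = (1361/π) × 0.713826 = 309.24 W/m².
— Configuration B (φ=+44.0°):
Solar declination: sin δ = sin ε · sin λ_s = sin 23.44° × sin 117.3° = 0.35348, so δ = +20.700°.
cos H₀ = −tan(+44.0°) tan(+20.700°) = -0.3649, H₀ = 1.9443 rad.
Bracket: H₀ sin φ sin δ + cos φ cos δ sin H₀ = 1.9443×0.69466×0.35348 + 0.71934×0.93544×0.93104 = 0.477420 + 0.626496 = 1.103916.
Q̄ = (S₀/π) × [bracket] = (1361/π) × 1.103916 = 478.24 W/m².
Ratio Q̄_A / Q̄_B = 309.24 / 478.24 = 0.6466.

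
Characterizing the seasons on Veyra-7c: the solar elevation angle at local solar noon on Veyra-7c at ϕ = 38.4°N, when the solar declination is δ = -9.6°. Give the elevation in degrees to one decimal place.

At local noon the hour angle is zero, so the zenith angle equals |ϕ − δ| = |+38.4° − (-9.600°)| = 48.000°.
Elevation = 90° − 48.000° = 42.0°.

42.0°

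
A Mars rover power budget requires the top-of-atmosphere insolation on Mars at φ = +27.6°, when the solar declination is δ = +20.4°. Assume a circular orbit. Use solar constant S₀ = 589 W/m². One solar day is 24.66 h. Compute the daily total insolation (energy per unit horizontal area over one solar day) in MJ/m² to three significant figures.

18.3 MJ/m²

cos H₀ = −tan(+27.6°) tan(+20.400°) = -0.1944, H₀ = 1.7665 rad.
Bracket: H₀ sin φ sin δ + cos φ cos δ sin H₀ = 1.7665×0.46330×0.34857 + 0.88620×0.93728×0.98092 = 0.285276 + 0.814769 = 1.100045.
Q̄ = (S₀/π) × [bracket] = (589/π) × 1.100045 = 206.24 W/m².
Daily total = Q̄ × 24.66 h × 3600 s/h = 206.24 × 24.66 × 3600 / 10⁶ = 18.31 MJ/m².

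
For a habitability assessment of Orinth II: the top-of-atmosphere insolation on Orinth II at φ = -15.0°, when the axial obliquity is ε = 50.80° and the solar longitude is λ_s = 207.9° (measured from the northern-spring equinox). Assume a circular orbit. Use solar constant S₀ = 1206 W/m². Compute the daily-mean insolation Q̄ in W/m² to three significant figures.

Solar declination: sin δ = sin ε · sin λ_s = sin 50.80° × sin 207.9° = -0.36262, so δ = -21.261°.
cos H₀ = −tan(-15.0°) tan(-21.261°) = -0.1043, H₀ = 1.6752 rad.
Bracket: H₀ sin φ sin δ + cos φ cos δ sin H₀ = 1.6752×-0.25882×-0.36262 + 0.96593×0.93194×0.99455 = 0.157223 + 0.895283 = 1.052506.
Q̄ = (S₀/π) × [bracket] = (1206/π) × 1.052506 = 404.0 W/m².

Q̄ ≈ 404 W/m²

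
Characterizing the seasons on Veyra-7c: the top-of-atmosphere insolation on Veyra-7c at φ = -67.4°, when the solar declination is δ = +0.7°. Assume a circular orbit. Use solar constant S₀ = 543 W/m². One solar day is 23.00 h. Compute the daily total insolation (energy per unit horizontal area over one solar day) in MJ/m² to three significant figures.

cos H₀ = −tan(-67.4°) tan(+0.700°) = 0.0294, H₀ = 1.5414 rad.
Bracket: H₀ sin φ sin δ + cos φ cos δ sin H₀ = 1.5414×-0.92321×0.01222 + 0.38430×0.99993×0.99957 = -0.017389 + 0.384108 = 0.366719.
Q̄ = (S₀/π) × [bracket] = (543/π) × 0.366719 = 63.385 W/m².
Daily total = Q̄ × 23.00 h × 3600 s/h = 63.385 × 23.00 × 3600 / 10⁶ = 5.248 MJ/m².

5.25 MJ/m²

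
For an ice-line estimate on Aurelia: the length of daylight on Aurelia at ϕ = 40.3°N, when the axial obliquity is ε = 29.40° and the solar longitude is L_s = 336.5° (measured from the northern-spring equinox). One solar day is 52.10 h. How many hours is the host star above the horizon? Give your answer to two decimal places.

Solar declination: sin δ = sin ε · sin L_s = sin 29.40° × sin 336.5° = -0.19575, so δ = -11.288°.
cos h₀ = −tan ϕ · tan δ = −tan(+40.3°) × tan(-11.288°) = 0.1693, so h₀ = 1.4007 rad = 80.25°.
Daylight = 2h₀/(2π) × 52.10 h = (1.4007/π) × 52.10 = 23.23 h.

23.23 h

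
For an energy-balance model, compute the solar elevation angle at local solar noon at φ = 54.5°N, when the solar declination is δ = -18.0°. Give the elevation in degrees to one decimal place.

17.5°

At local noon the hour angle is zero, so the zenith angle equals |φ − δ| = |+54.5° − (-18.000°)| = 72.500°.
Elevation = 90° − 72.500° = 17.5°.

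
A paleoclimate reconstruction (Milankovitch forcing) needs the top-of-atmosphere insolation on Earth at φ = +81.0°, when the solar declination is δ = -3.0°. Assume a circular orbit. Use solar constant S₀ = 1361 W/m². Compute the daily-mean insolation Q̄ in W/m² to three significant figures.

cos H₀ = −tan(+81.0°) tan(-3.000°) = 0.3309, H₀ = 1.2336 rad.
Bracket: H₀ sin φ sin δ + cos φ cos δ sin H₀ = 1.2336×0.98769×-0.05234 + 0.15643×0.99863×0.94367 = -0.063772 + 0.147416 = 0.083644.
Q̄ = (S₀/π) × [bracket] = (1361/π) × 0.083644 = 36.24 W/m².

Q̄ ≈ 36.2 W/m²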